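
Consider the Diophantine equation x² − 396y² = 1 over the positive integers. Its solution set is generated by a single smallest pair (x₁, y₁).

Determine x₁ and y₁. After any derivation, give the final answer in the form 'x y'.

√396 → a₀=19, period (1,8,1,38); ℓ=4 even so k=3
step 0: (19, 1)  from 19·(1,0) + (0,1)
step 1: (20, 1)  from 1·(19,1) + (1,0)
step 2: (179, 9)  from 8·(20,1) + (19,1)
step 3: (199, 10)  from 1·(179,9) + (20,1)
(x₁, y₁) = (199, 10);  199² − 396·10² = 1 ✓

199 10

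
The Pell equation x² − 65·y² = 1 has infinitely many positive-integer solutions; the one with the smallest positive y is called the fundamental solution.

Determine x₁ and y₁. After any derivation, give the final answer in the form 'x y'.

√65 = [8; 16, …], period ℓ=1 (odd) → k=1
step 0: (8, 1)  from 8·(1,0) + (0,1)
step 1: (129, 16)  from 16·(8,1) + (1,0)
(x₁, y₁) = (129, 16);  129² − 65·16² = 1 ✓

129 16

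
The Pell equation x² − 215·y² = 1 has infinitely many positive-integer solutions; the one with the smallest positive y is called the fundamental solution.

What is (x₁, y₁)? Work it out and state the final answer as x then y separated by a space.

√215 → a₀=14, period (1,1,1,28); ℓ=4 even so k=3
step 0: (14, 1)  from 14·(1,0) + (0,1)
step 1: (15, 1)  from 1·(14,1) + (1,0)
step 2: (29, 2)  from 1·(15,1) + (14,1)
step 3: (44, 3)  from 1·(29,2) + (15,1)
(x₁, y₁) = (44, 3);  44² − 215·3² = 1 ✓

44 3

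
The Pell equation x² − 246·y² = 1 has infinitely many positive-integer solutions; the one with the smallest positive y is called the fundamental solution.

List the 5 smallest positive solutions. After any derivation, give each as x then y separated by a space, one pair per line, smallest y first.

88805 5662
15772656049 1005627820
2801381440774085 178609557104538
497553357680112580801 31722843436331366360
88370451854763414035291525 5634294222548204422095062

[15; 1,2,5,1,14,1,5,2,1,30] for √246; ℓ=10 ⇒ convergent index 9
step 0: (15, 1)  from 15·(1,0) + (0,1)
…
step 5: (4423, 282)  from 14·(298,19) + (251,16)
…
step 7: (28028, 1787)  from 5·(4721,301) + (4423,282)
step 8: (60777, 3875)  from 2·(28028,1787) + (4721,301)
step 9: (88805, 5662)  from 1·(60777,3875) + (28028,1787)
(x₁, y₁) = (88805, 5662);  88805² − 246·5662² = 1 ✓
(x_2, y_2) = (88805·88805 + 246·5662·5662, 88805·5662 + 5662·88805) = (15772656049, 1005627820)
(x_3, y_3) = (88805·15772656049 + 246·5662·1005627820, 88805·1005627820 + 5662·15772656049) = (2801381440774085, 178609557104538)
(x_4, y_4) = (88805·2801381440774085 + 246·5662·178609557104538, 88805·178609557104538 + 5662·2801381440774085) = (497553357680112580801, 31722843436331366360)
(x_5, y_5) = (88805·497553357680112580801 + 246·5662·31722843436331366360, 88805·31722843436331366360 + 5662·497553357680112580801) = (88370451854763414035291525, 5634294222548204422095062)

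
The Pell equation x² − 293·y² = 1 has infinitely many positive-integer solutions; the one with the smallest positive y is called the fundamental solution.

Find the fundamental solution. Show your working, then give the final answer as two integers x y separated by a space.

√293 = [17; 8,1,1,8,34, …], period ℓ=5 (odd) → k=9
step 0: (17, 1)  from 17·(1,0) + (0,1)
…
step 2: (154, 9)  from 1·(137,8) + (17,1)
…
step 5: (84679, 4947)  from 34·(2482,145) + (291,17)
…
step 8: (1444507, 84389)  from 1·(764593,44668) + (679914,39721)
step 9: (12320649, 719780)  from 8·(1444507,84389) + (764593,44668)
(x₁, y₁) = (12320649, 719780);  12320649² − 293·719780² = 1 ✓

12320649 719780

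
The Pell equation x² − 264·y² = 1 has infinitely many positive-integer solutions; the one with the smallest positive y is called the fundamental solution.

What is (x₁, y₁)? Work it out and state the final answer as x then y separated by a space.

[16; 4,32] for √264; ℓ=2 ⇒ convergent index 1
k=0  a_k=16  p_k/q_k = 16/1
k=1  a_k=4  p_k/q_k = 65/4
→ (65, 4).  Check: 65²=4225, 264·4²=4224, difference 1.

65 4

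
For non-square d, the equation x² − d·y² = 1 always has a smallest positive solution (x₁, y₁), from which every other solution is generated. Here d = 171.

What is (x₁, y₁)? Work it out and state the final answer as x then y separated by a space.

170 13

√171 = [13; 13,26, …], period ℓ=2 (even) → k=1
i=0: a=13 ⇒ p=13, q=1
i=1: a=13 ⇒ p=170, q=13
fundamental: x₁=170, y₁=13  (since 28900 − 171·169 = 1)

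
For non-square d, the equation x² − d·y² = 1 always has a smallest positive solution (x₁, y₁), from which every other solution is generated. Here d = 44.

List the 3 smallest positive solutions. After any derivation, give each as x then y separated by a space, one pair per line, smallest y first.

√44 = [6; 1,1,1,2,1,1,1,12, …], period ℓ=8 (even) → k=7
i=0: a=6 ⇒ p=6, q=1
i=1: a=1 ⇒ p=7, q=1
…
i=5: a=1 ⇒ p=73, q=11
i=6: a=1 ⇒ p=126, q=19
i=7: a=1 ⇒ p=199, q=30
→ (199, 30).  Check: 199²=39601, 44·30²=39600, difference 1.
(199+30√44)^2 = 79201 + 11940√44
(199+30√44)^3 = 31521799 + 4752090√44

199 30
79201 11940
31521799 4752090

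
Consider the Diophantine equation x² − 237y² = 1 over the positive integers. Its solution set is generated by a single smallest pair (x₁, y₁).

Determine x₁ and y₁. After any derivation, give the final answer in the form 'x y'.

d=237: √d = [15; 2,1,1,7,10,7,1,1,2,30] (ℓ=10, even), read p_9/q_9
k=0  a_k=15  p_k/q_k = 15/1
…
k=3  a_k=1  p_k/q_k = 77/5
k=4  a_k=7  p_k/q_k = 585/38
k=5  a_k=10  p_k/q_k = 5927/385
…
k=7  a_k=1  p_k/q_k = 48001/3118
k=8  a_k=1  p_k/q_k = 90075/5851
k=9  a_k=2  p_k/q_k = 228151/14820
fundamental: x₁=228151, y₁=14820  (since 52052878801 − 237·219632400 = 1)

228151 14820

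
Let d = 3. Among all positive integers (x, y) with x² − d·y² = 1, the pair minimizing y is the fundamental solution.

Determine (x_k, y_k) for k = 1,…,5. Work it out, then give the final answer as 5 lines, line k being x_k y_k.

[1; 1,2] for √3; ℓ=2 ⇒ convergent index 1
k=0  a_k=1  p_k/q_k = 1/1
k=1  a_k=1  p_k/q_k = 2/1
fundamental: x₁=2, y₁=1  (since 4 − 3·1 = 1)
n=2: (2,1)∘(2,1) = (2·2+3·1·1, 2·1+1·2) = (7,4)
n=3: (7,4)∘(2,1) = (2·7+3·1·4, 2·4+1·7) = (26,15)
n=4: (26,15)∘(2,1) = (2·26+3·1·15, 2·15+1·26) = (97,56)
n=5: (97,56)∘(2,1) = (2·97+3·1·56, 2·56+1·97) = (362,209)

2 1
7 4
26 15
97 56
362 209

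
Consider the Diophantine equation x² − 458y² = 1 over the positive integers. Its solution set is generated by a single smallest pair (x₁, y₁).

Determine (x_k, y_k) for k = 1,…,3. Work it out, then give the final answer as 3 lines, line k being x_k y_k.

√458 → a₀=21, period (2,2,42); ℓ=3 odd so k=5
step 0: (21, 1)  from 21·(1,0) + (0,1)
step 1: (43, 2)  from 2·(21,1) + (1,0)
…
step 3: (4537, 212)  from 42·(107,5) + (43,2)
step 4: (9181, 429)  from 2·(4537,212) + (107,5)
step 5: (22899, 1070)  from 2·(9181,429) + (4537,212)
(x₁, y₁) = (22899, 1070);  22899² − 458·1070² = 1 ✓
k=2:  x_2 = 22899·22899+458·1070·1070 = 1048728401,  y_2 = 22899·1070+1070·22899 = 49003860
k=3:  x_3 = 22899·1048728401+458·1070·49003860 = 48029663286099,  y_3 = 22899·49003860+1070·1048728401 = 2244278779210

22899 1070
1048728401 49003860
48029663286099 2244278779210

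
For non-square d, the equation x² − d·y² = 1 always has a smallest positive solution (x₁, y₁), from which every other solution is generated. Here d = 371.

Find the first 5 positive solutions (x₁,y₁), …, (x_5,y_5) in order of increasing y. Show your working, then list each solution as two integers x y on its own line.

√371 = [19; 3,1,4,1,3,38, …], period ℓ=6 (even) → k=5
i=0: a=19 ⇒ p=19, q=1
i=1: a=3 ⇒ p=58, q=3
…
i=3: a=4 ⇒ p=366, q=19
i=4: a=1 ⇒ p=443, q=23
i=5: a=3 ⇒ p=1695, q=88
fundamental: x₁=1695, y₁=88  (since 2873025 − 371·7744 = 1)
(x_2, y_2) = (1695·1695 + 371·88·88, 1695·88 + 88·1695) = (5746049, 298320)
(x_3, y_3) = (1695·5746049 + 371·88·298320, 1695·298320 + 88·5746049) = (19479104415, 1011304712)
(x_4, y_4) = (1695·19479104415 + 371·88·1011304712, 1695·1011304712 + 88·19479104415) = (66034158220801, 3428322675360)
(x_5, y_5) = (1695·66034158220801 + 371·88·3428322675360, 1695·3428322675360 + 88·66034158220801) = (223855776889410975, 11622012858165688)

1695 88
5746049 298320
19479104415 1011304712
66034158220801 3428322675360
223855776889410975 11622012858165688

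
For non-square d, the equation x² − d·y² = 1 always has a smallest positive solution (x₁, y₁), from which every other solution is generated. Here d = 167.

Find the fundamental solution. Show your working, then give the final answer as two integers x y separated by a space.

168 13

√167 → a₀=12, period (1,11,1,24); ℓ=4 even so k=3
a_0=12:  p_0=12·1+0=12,  q_0=12·0+1=1
a_1=1:  p_1=1·12+1=13,  q_1=1·1+0=1
a_2=11:  p_2=11·13+12=155,  q_2=11·1+1=12
a_3=1:  p_3=1·155+13=168,  q_3=1·12+1=13
fundamental: x₁=168, y₁=13  (since 28224 − 167·169 = 1)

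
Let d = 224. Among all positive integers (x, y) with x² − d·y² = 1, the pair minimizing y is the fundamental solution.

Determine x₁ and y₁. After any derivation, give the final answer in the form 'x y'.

15 1

√224 = [14; 1,28, …], period ℓ=2 (even) → k=1
step 0: (14, 1)  from 14·(1,0) + (0,1)
step 1: (15, 1)  from 1·(14,1) + (1,0)
fundamental: x₁=15, y₁=1  (since 225 − 224·1 = 1)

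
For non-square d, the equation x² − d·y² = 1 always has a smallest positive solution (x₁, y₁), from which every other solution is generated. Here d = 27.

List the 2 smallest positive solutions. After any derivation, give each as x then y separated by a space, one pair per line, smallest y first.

√27 → a₀=5, period (5,10); ℓ=2 even so k=1
i=0: a=5 ⇒ p=5, q=1
i=1: a=5 ⇒ p=26, q=5
→ (26, 5).  Check: 26²=676, 27·5²=675, difference 1.
k=2:  x_2 = 26·26+27·5·5 = 1351,  y_2 = 26·5+5·26 = 260

26 5
1351 260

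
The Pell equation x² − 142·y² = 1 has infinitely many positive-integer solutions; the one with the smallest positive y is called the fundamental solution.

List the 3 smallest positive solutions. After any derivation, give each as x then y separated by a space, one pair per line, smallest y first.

√142 = [11; 1,10,1,22, …], period ℓ=4 (even) → k=3
a_0=11:  p_0=11·1+0=11,  q_0=11·0+1=1
a_1=1:  p_1=1·11+1=12,  q_1=1·1+0=1
a_2=10:  p_2=10·12+11=131,  q_2=10·1+1=11
a_3=1:  p_3=1·131+12=143,  q_3=1·11+1=12
fundamental: x₁=143, y₁=12  (since 20449 − 142·144 = 1)
(x_2, y_2) = (143·143 + 142·12·12, 143·12 + 12·143) = (40897, 3432)
(x_3, y_3) = (143·40897 + 142·12·3432, 143·3432 + 12·40897) = (11696399, 981540)

143 12
40897 3432
11696399 981540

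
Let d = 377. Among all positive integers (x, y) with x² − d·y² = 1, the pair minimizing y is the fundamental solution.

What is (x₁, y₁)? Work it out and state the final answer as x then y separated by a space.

233 12

d=377: √d = [19; 2,2,2,38] (ℓ=4, even), read p_3/q_3
k=0  a_k=19  p_k/q_k = 19/1
k=1  a_k=2  p_k/q_k = 39/2
k=2  a_k=2  p_k/q_k = 97/5
k=3  a_k=2  p_k/q_k = 233/12
→ (233, 12).  Check: 233²=54289, 377·12²=54288, difference 1.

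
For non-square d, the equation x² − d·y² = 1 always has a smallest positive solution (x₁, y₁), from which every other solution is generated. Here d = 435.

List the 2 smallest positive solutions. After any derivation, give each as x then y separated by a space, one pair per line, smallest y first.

146 7
42631 2044

√435 = [20; 1,5,1,40, …], period ℓ=4 (even) → k=3
step 0: (20, 1)  from 20·(1,0) + (0,1)
…
step 2: (125, 6)  from 5·(21,1) + (20,1)
step 3: (146, 7)  from 1·(125,6) + (21,1)
→ (146, 7).  Check: 146²=21316, 435·7²=21315, difference 1.
n=2: (146,7)∘(146,7) = (146·146+435·7·7, 146·7+7·146) = (42631,2044)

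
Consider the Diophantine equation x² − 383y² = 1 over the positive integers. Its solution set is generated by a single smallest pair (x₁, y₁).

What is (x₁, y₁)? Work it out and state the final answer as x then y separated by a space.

d=383: √d = [19; 1,1,3,19,3,1,1,38] (ℓ=8, even), read p_7/q_7
step 0: (19, 1)  from 19·(1,0) + (0,1)
…
step 6: (10705, 547)  from 1·(8063,412) + (2642,135)
step 7: (18768, 959)  from 1·(10705,547) + (8063,412)
fundamental: x₁=18768, y₁=959  (since 352237824 − 383·919681 = 1)

18768 959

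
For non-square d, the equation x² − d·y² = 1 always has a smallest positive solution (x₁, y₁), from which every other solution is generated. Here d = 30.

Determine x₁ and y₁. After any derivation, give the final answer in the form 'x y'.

d=30: √d = [5; 2,10] (ℓ=2, even), read p_1/q_1
step 0: (5, 1)  from 5·(1,0) + (0,1)
step 1: (11, 2)  from 2·(5,1) + (1,0)
(x₁, y₁) = (11, 2);  11² − 30·2² = 1 ✓

11 2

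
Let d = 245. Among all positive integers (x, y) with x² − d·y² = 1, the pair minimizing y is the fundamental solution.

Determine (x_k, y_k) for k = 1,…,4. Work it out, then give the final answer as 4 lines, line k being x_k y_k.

51841 3312
5374978561 343394784
557288527109761 35603857991376
57780789062419261441 3691479203918451648

√245 = [15; 1,1,1,7,6,7,1,1,1,30, …], period ℓ=10 (even) → k=9
step 0: (15, 1)  from 15·(1,0) + (0,1)
step 1: (16, 1)  from 1·(15,1) + (1,0)
…
step 3: (47, 3)  from 1·(31,2) + (16,1)
step 4: (360, 23)  from 7·(47,3) + (31,2)
…
step 8: (33825, 2161)  from 1·(18016,1151) + (15809,1010)
step 9: (51841, 3312)  from 1·(33825,2161) + (18016,1151)
→ (51841, 3312).  Check: 51841²=2687489281, 245·3312²=2687489280, difference 1.
(x_2, y_2) = (51841·51841 + 245·3312·3312, 51841·3312 + 3312·51841) = (5374978561, 343394784)
(x_3, y_3) = (51841·5374978561 + 245·3312·343394784, 51841·343394784 + 3312·5374978561) = (557288527109761, 35603857991376)
(x_4, y_4) = (51841·557288527109761 + 245·3312·35603857991376, 51841·35603857991376 + 3312·557288527109761) = (57780789062419261441, 3691479203918451648)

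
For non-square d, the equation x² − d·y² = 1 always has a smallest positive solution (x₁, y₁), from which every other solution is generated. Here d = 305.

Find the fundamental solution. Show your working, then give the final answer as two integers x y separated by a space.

[17; 2,6,2,34] for √305; ℓ=4 ⇒ convergent index 3
step 0: (17, 1)  from 17·(1,0) + (0,1)
step 1: (35, 2)  from 2·(17,1) + (1,0)
step 2: (227, 13)  from 6·(35,2) + (17,1)
step 3: (489, 28)  from 2·(227,13) + (35,2)
fundamental: x₁=489, y₁=28  (since 239121 − 305·784 = 1)

489 28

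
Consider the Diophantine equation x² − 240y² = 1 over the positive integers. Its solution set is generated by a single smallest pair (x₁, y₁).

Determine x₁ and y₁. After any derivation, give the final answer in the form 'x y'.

31 2

√240 = [15; 2,30, …], period ℓ=2 (even) → k=1
a_0=15:  p_0=15·1+0=15,  q_0=15·0+1=1
a_1=2:  p_1=2·15+1=31,  q_1=2·1+0=2
(x₁, y₁) = (31, 2);  31² − 240·2² = 1 ✓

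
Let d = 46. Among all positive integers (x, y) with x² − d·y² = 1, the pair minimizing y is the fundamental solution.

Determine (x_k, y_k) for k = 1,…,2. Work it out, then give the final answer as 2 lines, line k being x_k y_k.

√46 = [6; 1,3,1,1,2,6,2,1,1,3,1,12, …], period ℓ=12 (even) → k=11
step 0: (6, 1)  from 6·(1,0) + (0,1)
…
step 3: (34, 5)  from 1·(27,4) + (7,1)
…
step 5: (156, 23)  from 2·(61,9) + (34,5)
step 6: (997, 147)  from 6·(156,23) + (61,9)
…
step 9: (5297, 781)  from 1·(3147,464) + (2150,317)
step 10: (19038, 2807)  from 3·(5297,781) + (3147,464)
step 11: (24335, 3588)  from 1·(19038,2807) + (5297,781)
(x₁, y₁) = (24335, 3588);  24335² − 46·3588² = 1 ✓
k=2:  x_2 = 24335·24335+46·3588·3588 = 1184384449,  y_2 = 24335·3588+3588·24335 = 174627960

24335 3588
1184384449 174627960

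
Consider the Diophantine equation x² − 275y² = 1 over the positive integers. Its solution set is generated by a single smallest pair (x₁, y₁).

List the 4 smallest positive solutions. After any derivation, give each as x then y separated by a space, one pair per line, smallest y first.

[16; 1,1,2,1,1,32] for √275; ℓ=6 ⇒ convergent index 5
k=0  a_k=16  p_k/q_k = 16/1
…
k=3  a_k=2  p_k/q_k = 83/5
k=4  a_k=1  p_k/q_k = 116/7
k=5  a_k=1  p_k/q_k = 199/12
(x₁, y₁) = (199, 12);  199² − 275·12² = 1 ✓
(199+12√275)^2 = 79201 + 4776√275
(199+12√275)^3 = 31521799 + 1900836√275
(199+12√275)^4 = 12545596801 + 756527952√275

199 12
79201 4776
31521799 1900836
12545596801 756527952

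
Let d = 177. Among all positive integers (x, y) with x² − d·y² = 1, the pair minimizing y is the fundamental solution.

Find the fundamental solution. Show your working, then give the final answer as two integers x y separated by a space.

d=177: √d = [13; 3,3,2,8,2,3,3,26] (ℓ=8, even), read p_7/q_7
k=0  a_k=13  p_k/q_k = 13/1
…
k=3  a_k=2  p_k/q_k = 306/23
k=4  a_k=8  p_k/q_k = 2581/194
…
k=6  a_k=3  p_k/q_k = 18985/1427
k=7  a_k=3  p_k/q_k = 62423/4692
fundamental: x₁=62423, y₁=4692  (since 3896630929 − 177·22014864 = 1)

62423 4692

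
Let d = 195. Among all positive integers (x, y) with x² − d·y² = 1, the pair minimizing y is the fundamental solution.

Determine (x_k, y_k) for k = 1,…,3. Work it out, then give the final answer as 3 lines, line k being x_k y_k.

√195 = [13; 1,26, …], period ℓ=2 (even) → k=1
k=0  a_k=13  p_k/q_k = 13/1
k=1  a_k=1  p_k/q_k = 14/1
(x₁, y₁) = (14, 1);  14² − 195·1² = 1 ✓
(14+1√195)^2 = 391 + 28√195
(14+1√195)^3 = 10934 + 783√195

14 1
391 28
10934 783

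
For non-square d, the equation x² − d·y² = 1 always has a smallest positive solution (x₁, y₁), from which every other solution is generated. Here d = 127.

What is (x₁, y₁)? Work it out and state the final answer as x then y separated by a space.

4730624 419775

√127 = [11; 3,1,2,2,7,11,7,2,2,1,3,22, …], period ℓ=12 (even) → k=11
step 0: (11, 1)  from 11·(1,0) + (0,1)
step 1: (34, 3)  from 3·(11,1) + (1,0)
step 2: (45, 4)  from 1·(34,3) + (11,1)
step 3: (124, 11)  from 2·(45,4) + (34,3)
…
step 5: (2175, 193)  from 7·(293,26) + (124,11)
step 6: (24218, 2149)  from 11·(2175,193) + (293,26)
…
step 8: (367620, 32621)  from 2·(171701,15236) + (24218,2149)
step 9: (906941, 80478)  from 2·(367620,32621) + (171701,15236)
step 10: (1274561, 113099)  from 1·(906941,80478) + (367620,32621)
step 11: (4730624, 419775)  from 3·(1274561,113099) + (906941,80478)
fundamental: x₁=4730624, y₁=419775  (since 22378803429376 − 127·176211050625 = 1)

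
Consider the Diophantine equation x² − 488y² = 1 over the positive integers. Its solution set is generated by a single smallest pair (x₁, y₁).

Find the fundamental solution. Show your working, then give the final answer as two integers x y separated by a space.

243 11

√488 = [22; 11,44, …], period ℓ=2 (even) → k=1
step 0: (22, 1)  from 22·(1,0) + (0,1)
step 1: (243, 11)  from 11·(22,1) + (1,0)
→ (243, 11).  Check: 243²=59049, 488·11²=59048, difference 1.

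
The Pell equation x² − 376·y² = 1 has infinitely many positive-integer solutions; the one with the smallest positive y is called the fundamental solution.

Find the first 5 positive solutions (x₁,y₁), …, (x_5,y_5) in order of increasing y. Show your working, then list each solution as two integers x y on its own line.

[19; 2,1,1,3,1,…,1,2,38] for √376; ℓ=16 ⇒ convergent index 15
i=0: a=19 ⇒ p=19, q=1
…
i=3: a=1 ⇒ p=97, q=5
…
i=7: a=2 ⇒ p=2928, q=151
…
i=11: a=1 ⇒ p=99455, q=5129
…
i=14: a=1 ⇒ p=837427, q=43187
i=15: a=2 ⇒ p=2143295, q=110532
→ (2143295, 110532).  Check: 2143295²=4593713457025, 376·110532²=4593713457024, difference 1.
n=2: (2143295,110532)∘(2143295,110532) = (2143295·2143295+376·110532·110532, 2143295·110532+110532·2143295) = (9187426914049,473805365880)
n=3: (9187426914049,473805365880)∘(2143295,110532) = (2143295·9187426914049+376·110532·473805365880, 2143295·473805365880+110532·9187426914049) = (39382732335491159615,2031009343327438668)
n=4: (39382732335491159615,2031009343327438668)∘(2143295,110532) = (2143295·39382732335491159615+376·110532·2031009343327438668, 2143295·2031009343327438668+110532·39382732335491159615) = (168817626601983862467148801,8706104341013491514496240)
n=5: (168817626601983862467148801,8706104341013491514496240)∘(2143295,110532) = (2143295·168817626601983862467148801+376·110532·8706104341013491514496240, 2143295·8706104341013491514496240+110532·168817626601983862467148801) = (723651950015758622280719887718975,37319499807142991581781109982932)

2143295 110532
9187426914049 473805365880
39382732335491159615 2031009343327438668
168817626601983862467148801 8706104341013491514496240
723651950015758622280719887718975 37319499807142991581781109982932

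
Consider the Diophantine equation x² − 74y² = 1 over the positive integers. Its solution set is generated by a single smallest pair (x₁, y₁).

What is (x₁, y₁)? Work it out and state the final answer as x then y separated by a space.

3699 430

√74 → a₀=8, period (1,1,1,1,16); ℓ=5 odd so k=9
step 0: (8, 1)  from 8·(1,0) + (0,1)
step 1: (9, 1)  from 1·(8,1) + (1,0)
step 2: (17, 2)  from 1·(9,1) + (8,1)
…
step 4: (43, 5)  from 1·(26,3) + (17,2)
step 5: (714, 83)  from 16·(43,5) + (26,3)
…
step 7: (1471, 171)  from 1·(757,88) + (714,83)
step 8: (2228, 259)  from 1·(1471,171) + (757,88)
step 9: (3699, 430)  from 1·(2228,259) + (1471,171)
→ (3699, 430).  Check: 3699²=13682601, 74·430²=13682600, difference 1.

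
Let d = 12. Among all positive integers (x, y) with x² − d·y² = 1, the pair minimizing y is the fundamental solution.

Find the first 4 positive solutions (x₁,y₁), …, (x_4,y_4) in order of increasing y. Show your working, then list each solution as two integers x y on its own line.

[3; 2,6] for √12; ℓ=2 ⇒ convergent index 1
a_0=3:  p_0=3·1+0=3,  q_0=3·0+1=1
a_1=2:  p_1=2·3+1=7,  q_1=2·1+0=2
→ (7, 2).  Check: 7²=49, 12·2²=48, difference 1.
(x_2, y_2) = (7·7 + 12·2·2, 7·2 + 2·7) = (97, 28)
(x_3, y_3) = (7·97 + 12·2·28, 7·28 + 2·97) = (1351, 390)
(x_4, y_4) = (7·1351 + 12·2·390, 7·390 + 2·1351) = (18817, 5432)

7 2
97 28
1351 390
18817 5432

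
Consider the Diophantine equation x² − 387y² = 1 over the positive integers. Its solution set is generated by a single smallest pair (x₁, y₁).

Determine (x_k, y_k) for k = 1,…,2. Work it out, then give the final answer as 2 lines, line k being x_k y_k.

3482 177
24248647 1232628

[19; 1,2,19,2,1,38] for √387; ℓ=6 ⇒ convergent index 5
step 0: (19, 1)  from 19·(1,0) + (0,1)
step 1: (20, 1)  from 1·(19,1) + (1,0)
step 2: (59, 3)  from 2·(20,1) + (19,1)
…
step 4: (2341, 119)  from 2·(1141,58) + (59,3)
step 5: (3482, 177)  from 1·(2341,119) + (1141,58)
(x₁, y₁) = (3482, 177);  3482² − 387·177² = 1 ✓
(x_2, y_2) = (3482·3482 + 387·177·177, 3482·177 + 177·3482) = (24248647, 1232628)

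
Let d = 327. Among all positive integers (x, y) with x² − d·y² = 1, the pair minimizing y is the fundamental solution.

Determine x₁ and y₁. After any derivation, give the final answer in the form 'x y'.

√327 = [18; 12,36, …], period ℓ=2 (even) → k=1
step 0: (18, 1)  from 18·(1,0) + (0,1)
step 1: (217, 12)  from 12·(18,1) + (1,0)
→ (217, 12).  Check: 217²=47089, 327·12²=47088, difference 1.

217 12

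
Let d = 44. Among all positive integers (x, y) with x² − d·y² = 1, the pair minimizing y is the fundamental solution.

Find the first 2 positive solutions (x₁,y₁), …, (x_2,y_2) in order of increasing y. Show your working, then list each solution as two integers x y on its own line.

199 30
79201 11940

d=44: √d = [6; 1,1,1,2,1,1,1,12] (ℓ=8, even), read p_7/q_7
i=0: a=6 ⇒ p=6, q=1
…
i=2: a=1 ⇒ p=13, q=2
i=3: a=1 ⇒ p=20, q=3
i=4: a=2 ⇒ p=53, q=8
i=5: a=1 ⇒ p=73, q=11
i=6: a=1 ⇒ p=126, q=19
i=7: a=1 ⇒ p=199, q=30
(x₁, y₁) = (199, 30);  199² − 44·30² = 1 ✓
(x_2, y_2) = (199·199 + 44·30·30, 199·30 + 30·199) = (79201, 11940)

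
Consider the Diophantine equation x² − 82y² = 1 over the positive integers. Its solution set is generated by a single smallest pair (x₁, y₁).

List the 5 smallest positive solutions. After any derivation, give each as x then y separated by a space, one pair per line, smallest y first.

√82 → a₀=9, period (18); ℓ=1 odd so k=1
a_0=9:  p_0=9·1+0=9,  q_0=9·0+1=1
a_1=18:  p_1=18·9+1=163,  q_1=18·1+0=18
fundamental: x₁=163, y₁=18  (since 26569 − 82·324 = 1)
(163+18√82)^2 = 53137 + 5868√82
(163+18√82)^3 = 17322499 + 1912950√82
(163+18√82)^4 = 5647081537 + 623615832√82
(163+18√82)^5 = 1840931258563 + 203296848282√82

163 18
53137 5868
17322499 1912950
5647081537 623615832
1840931258563 203296848282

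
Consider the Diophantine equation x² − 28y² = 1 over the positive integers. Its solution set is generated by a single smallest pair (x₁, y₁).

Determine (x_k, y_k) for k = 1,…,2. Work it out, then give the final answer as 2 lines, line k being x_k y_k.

√28 → a₀=5, period (3,2,3,10); ℓ=4 even so k=3
step 0: (5, 1)  from 5·(1,0) + (0,1)
step 1: (16, 3)  from 3·(5,1) + (1,0)
step 2: (37, 7)  from 2·(16,3) + (5,1)
step 3: (127, 24)  from 3·(37,7) + (16,3)
(x₁, y₁) = (127, 24);  127² − 28·24² = 1 ✓
k=2:  x_2 = 127·127+28·24·24 = 32257,  y_2 = 127·24+24·127 = 6096

127 24
32257 6096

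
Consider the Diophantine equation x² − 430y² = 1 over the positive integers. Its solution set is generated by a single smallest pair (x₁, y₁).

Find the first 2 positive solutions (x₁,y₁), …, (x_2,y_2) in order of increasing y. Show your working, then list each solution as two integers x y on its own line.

d=430: √d = [20; 1,2,1,3,1,…,2,1,40] (ℓ=14, even), read p_13/q_13
step 0: (20, 1)  from 20·(1,0) + (0,1)
step 1: (21, 1)  from 1·(20,1) + (1,0)
step 2: (62, 3)  from 2·(21,1) + (20,1)
step 3: (83, 4)  from 1·(62,3) + (21,1)
step 4: (311, 15)  from 3·(83,4) + (62,3)
step 5: (394, 19)  from 1·(311,15) + (83,4)
step 6: (2675, 129)  from 6·(394,19) + (311,15)
…
step 10: (599138, 28893)  from 3·(155233,7486) + (133439,6435)
step 11: (754371, 36379)  from 1·(599138,28893) + (155233,7486)
step 12: (2107880, 101651)  from 2·(754371,36379) + (599138,28893)
step 13: (2862251, 138030)  from 1·(2107880,101651) + (754371,36379)
→ (2862251, 138030).  Check: 2862251²=8192480787001, 430·138030²=8192480787000, difference 1.
(2862251+138030√430)^2 = 16384961574001 + 790153011060√430

2862251 138030
16384961574001 790153011060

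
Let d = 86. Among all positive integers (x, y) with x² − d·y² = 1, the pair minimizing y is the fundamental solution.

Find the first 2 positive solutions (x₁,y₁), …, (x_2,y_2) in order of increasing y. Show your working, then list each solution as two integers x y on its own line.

10405 1122
216528049 23348820

√86 = [9; 3,1,1,1,8,1,1,1,3,18, …], period ℓ=10 (even) → k=9
step 0: (9, 1)  from 9·(1,0) + (0,1)
step 1: (28, 3)  from 3·(9,1) + (1,0)
…
step 3: (65, 7)  from 1·(37,4) + (28,3)
…
step 6: (983, 106)  from 1·(881,95) + (102,11)
step 7: (1864, 201)  from 1·(983,106) + (881,95)
step 8: (2847, 307)  from 1·(1864,201) + (983,106)
step 9: (10405, 1122)  from 3·(2847,307) + (1864,201)
→ (10405, 1122).  Check: 10405²=108264025, 86·1122²=108264024, difference 1.
n=2: (10405,1122)∘(10405,1122) = (10405·10405+86·1122·1122, 10405·1122+1122·10405) = (216528049,23348820)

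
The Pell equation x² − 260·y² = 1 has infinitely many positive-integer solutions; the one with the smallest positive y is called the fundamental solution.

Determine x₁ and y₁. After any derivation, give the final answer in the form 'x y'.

129 8

[16; 8,32] for √260; ℓ=2 ⇒ convergent index 1
k=0  a_k=16  p_k/q_k = 16/1
k=1  a_k=8  p_k/q_k = 129/8
→ (129, 8).  Check: 129²=16641, 260·8²=16640, difference 1.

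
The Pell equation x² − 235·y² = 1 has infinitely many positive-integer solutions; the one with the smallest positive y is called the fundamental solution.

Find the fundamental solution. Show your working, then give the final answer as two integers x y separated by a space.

46 3

[15; 3,30] for √235; ℓ=2 ⇒ convergent index 1
k=0  a_k=15  p_k/q_k = 15/1
k=1  a_k=3  p_k/q_k = 46/3
→ (46, 3).  Check: 46²=2116, 235·3²=2115, difference 1.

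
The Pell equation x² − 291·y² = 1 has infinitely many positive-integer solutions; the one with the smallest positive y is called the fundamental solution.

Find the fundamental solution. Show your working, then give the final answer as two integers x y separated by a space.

290 17

[17; 17,34] for √291; ℓ=2 ⇒ convergent index 1
k=0  a_k=17  p_k/q_k = 17/1
k=1  a_k=17  p_k/q_k = 290/17
(x₁, y₁) = (290, 17);  290² − 291·17² = 1 ✓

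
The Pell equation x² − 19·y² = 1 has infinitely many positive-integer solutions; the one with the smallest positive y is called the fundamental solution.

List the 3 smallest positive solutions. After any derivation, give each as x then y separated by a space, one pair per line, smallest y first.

√19 → a₀=4, period (2,1,3,1,2,8); ℓ=6 even so k=5
step 0: (4, 1)  from 4·(1,0) + (0,1)
…
step 2: (13, 3)  from 1·(9,2) + (4,1)
…
step 4: (61, 14)  from 1·(48,11) + (13,3)
step 5: (170, 39)  from 2·(61,14) + (48,11)
→ (170, 39).  Check: 170²=28900, 19·39²=28899, difference 1.
n=2: (170,39)∘(170,39) = (170·170+19·39·39, 170·39+39·170) = (57799,13260)
n=3: (57799,13260)∘(170,39) = (170·57799+19·39·13260, 170·13260+39·57799) = (19651490,4508361)

170 39
57799 13260
19651490 4508361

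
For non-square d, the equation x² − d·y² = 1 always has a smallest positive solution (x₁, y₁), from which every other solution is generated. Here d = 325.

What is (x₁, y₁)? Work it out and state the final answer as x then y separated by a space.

649 36

√325 = [18; 36, …], period ℓ=1 (odd) → k=1
i=0: a=18 ⇒ p=18, q=1
i=1: a=36 ⇒ p=649, q=36
→ (649, 36).  Check: 649²=421201, 325·36²=421200, difference 1.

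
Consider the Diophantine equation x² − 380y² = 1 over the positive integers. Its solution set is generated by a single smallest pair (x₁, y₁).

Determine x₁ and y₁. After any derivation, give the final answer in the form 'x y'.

√380 → a₀=19, period (2,38); ℓ=2 even so k=1
i=0: a=19 ⇒ p=19, q=1
i=1: a=2 ⇒ p=39, q=2
→ (39, 2).  Check: 39²=1521, 380·2²=1520, difference 1.

39 2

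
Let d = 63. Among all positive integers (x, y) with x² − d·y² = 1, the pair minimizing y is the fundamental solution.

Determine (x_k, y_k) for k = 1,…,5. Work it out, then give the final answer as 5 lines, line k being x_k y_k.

√63 → a₀=7, period (1,14); ℓ=2 even so k=1
k=0  a_k=7  p_k/q_k = 7/1
k=1  a_k=1  p_k/q_k = 8/1
(x₁, y₁) = (8, 1);  8² − 63·1² = 1 ✓
(x_2, y_2) = (8·8 + 63·1·1, 8·1 + 1·8) = (127, 16)
(x_3, y_3) = (8·127 + 63·1·16, 8·16 + 1·127) = (2024, 255)
(x_4, y_4) = (8·2024 + 63·1·255, 8·255 + 1·2024) = (32257, 4064)
(x_5, y_5) = (8·32257 + 63·1·4064, 8·4064 + 1·32257) = (514088, 64769)

8 1
127 16
2024 255
32257 4064
514088 64769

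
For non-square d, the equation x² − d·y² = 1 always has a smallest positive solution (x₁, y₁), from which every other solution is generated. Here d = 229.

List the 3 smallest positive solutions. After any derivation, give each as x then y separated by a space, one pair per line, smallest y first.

d=229: √d = [15; 7,1,1,7,30] (ℓ=5, odd), read p_9/q_9
k=0  a_k=15  p_k/q_k = 15/1
…
k=2  a_k=1  p_k/q_k = 121/8
k=3  a_k=1  p_k/q_k = 227/15
k=4  a_k=7  p_k/q_k = 1710/113
k=5  a_k=30  p_k/q_k = 51527/3405
k=6  a_k=7  p_k/q_k = 362399/23948
k=7  a_k=1  p_k/q_k = 413926/27353
k=8  a_k=1  p_k/q_k = 776325/51301
k=9  a_k=7  p_k/q_k = 5848201/386460
→ (5848201, 386460).  Check: 5848201²=34201454936401, 229·386460²=34201454936400, difference 1.
n=2: (5848201,386460)∘(5848201,386460) = (5848201·5848201+229·386460·386460, 5848201·386460+386460·5848201) = (68402909872801,4520191516920)
n=3: (68402909872801,4520191516920)∘(5848201,386460) = (5848201·68402909872801+229·386460·4520191516920, 5848201·4520191516920+386460·68402909872801) = (800067931842043513801,52869977098885735380)

5848201 386460
68402909872801 4520191516920
800067931842043513801 52869977098885735380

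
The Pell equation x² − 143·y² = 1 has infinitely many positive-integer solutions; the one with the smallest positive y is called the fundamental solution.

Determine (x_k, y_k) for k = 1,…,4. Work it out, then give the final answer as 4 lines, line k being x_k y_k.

√143 → a₀=11, period (1,22); ℓ=2 even so k=1
a_0=11:  p_0=11·1+0=11,  q_0=11·0+1=1
a_1=1:  p_1=1·11+1=12,  q_1=1·1+0=1
(x₁, y₁) = (12, 1);  12² − 143·1² = 1 ✓
(x_2, y_2) = (12·12 + 143·1·1, 12·1 + 1·12) = (287, 24)
(x_3, y_3) = (12·287 + 143·1·24, 12·24 + 1·287) = (6876, 575)
(x_4, y_4) = (12·6876 + 143·1·575, 12·575 + 1·6876) = (164737, 13776)

12 1
287 24
6876 575
164737 13776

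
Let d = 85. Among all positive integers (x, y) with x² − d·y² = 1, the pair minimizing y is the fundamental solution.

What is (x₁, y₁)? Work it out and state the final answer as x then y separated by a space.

285769 30996

√85 → a₀=9, period (4,1,1,4,18); ℓ=5 odd so k=9
k=0  a_k=9  p_k/q_k = 9/1
k=1  a_k=4  p_k/q_k = 37/4
k=2  a_k=1  p_k/q_k = 46/5
…
k=4  a_k=4  p_k/q_k = 378/41
…
k=6  a_k=4  p_k/q_k = 27926/3029
k=7  a_k=1  p_k/q_k = 34813/3776
k=8  a_k=1  p_k/q_k = 62739/6805
k=9  a_k=4  p_k/q_k = 285769/30996
fundamental: x₁=285769, y₁=30996  (since 81663921361 − 85·960752016 = 1)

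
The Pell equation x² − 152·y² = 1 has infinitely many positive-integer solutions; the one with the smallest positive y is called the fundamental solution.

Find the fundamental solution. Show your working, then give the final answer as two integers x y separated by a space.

37 3

√152 = [12; 3,24, …], period ℓ=2 (even) → k=1
a_0=12:  p_0=12·1+0=12,  q_0=12·0+1=1
a_1=3:  p_1=3·12+1=37,  q_1=3·1+0=3
(x₁, y₁) = (37, 3);  37² − 152·3² = 1 ✓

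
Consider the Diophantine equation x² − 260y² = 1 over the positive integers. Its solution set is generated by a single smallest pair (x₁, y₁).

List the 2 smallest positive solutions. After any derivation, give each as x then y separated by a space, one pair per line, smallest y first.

√260 → a₀=16, period (8,32); ℓ=2 even so k=1
step 0: (16, 1)  from 16·(1,0) + (0,1)
step 1: (129, 8)  from 8·(16,1) + (1,0)
fundamental: x₁=129, y₁=8  (since 16641 − 260·64 = 1)
k=2:  x_2 = 129·129+260·8·8 = 33281,  y_2 = 129·8+8·129 = 2064

129 8
33281 2064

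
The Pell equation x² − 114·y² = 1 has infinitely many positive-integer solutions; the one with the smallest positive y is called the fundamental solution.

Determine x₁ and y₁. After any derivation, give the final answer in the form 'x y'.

1025 96

√114 = [10; 1,2,10,2,1,20, …], period ℓ=6 (even) → k=5
i=0: a=10 ⇒ p=10, q=1
i=1: a=1 ⇒ p=11, q=1
i=2: a=2 ⇒ p=32, q=3
…
i=4: a=2 ⇒ p=694, q=65
i=5: a=1 ⇒ p=1025, q=96
→ (1025, 96).  Check: 1025²=1050625, 114·96²=1050624, difference 1.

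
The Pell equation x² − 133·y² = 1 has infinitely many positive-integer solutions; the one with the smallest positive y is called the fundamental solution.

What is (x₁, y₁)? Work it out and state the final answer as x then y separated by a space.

√133 → a₀=11, period (1,1,7,5,1,…,1,1,22); ℓ=16 even so k=15
a_0=11:  p_0=11·1+0=11,  q_0=11·0+1=1
…
a_2=1:  p_2=1·12+11=23,  q_2=1·1+1=2
…
a_5=1:  p_5=1·888+173=1061,  q_5=1·77+15=92
…
a_8=2:  p_8=2·3010+1949=7969,  q_8=2·261+169=691
a_9=1:  p_9=1·7969+3010=10979,  q_9=1·691+261=952
…
a_11=1:  p_11=1·18948+10979=29927,  q_11=1·1643+952=2595
…
a_13=7:  p_13=7·168583+29927=1210008,  q_13=7·14618+2595=104921
a_14=1:  p_14=1·1210008+168583=1378591,  q_14=1·104921+14618=119539
a_15=1:  p_15=1·1378591+1210008=2588599,  q_15=1·119539+104921=224460
fundamental: x₁=2588599, y₁=224460  (since 6700844782801 − 133·50382291600 = 1)

2588599 224460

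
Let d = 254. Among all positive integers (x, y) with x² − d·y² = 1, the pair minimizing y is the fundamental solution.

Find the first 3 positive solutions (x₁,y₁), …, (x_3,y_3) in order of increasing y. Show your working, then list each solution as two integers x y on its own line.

255 16
130049 8160
66324735 4161584

d=254: √d = [15; 1,14,1,30] (ℓ=4, even), read p_3/q_3
i=0: a=15 ⇒ p=15, q=1
i=1: a=1 ⇒ p=16, q=1
i=2: a=14 ⇒ p=239, q=15
i=3: a=1 ⇒ p=255, q=16
→ (255, 16).  Check: 255²=65025, 254·16²=65024, difference 1.
n=2: (255,16)∘(255,16) = (255·255+254·16·16, 255·16+16·255) = (130049,8160)
n=3: (130049,8160)∘(255,16) = (255·130049+254·16·8160, 255·8160+16·130049) = (66324735,4161584)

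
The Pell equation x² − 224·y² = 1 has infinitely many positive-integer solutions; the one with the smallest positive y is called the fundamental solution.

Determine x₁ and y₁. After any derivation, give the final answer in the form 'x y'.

15 1

√224 = [14; 1,28, …], period ℓ=2 (even) → k=1
k=0  a_k=14  p_k/q_k = 14/1
k=1  a_k=1  p_k/q_k = 15/1
(x₁, y₁) = (15, 1);  15² − 224·1² = 1 ✓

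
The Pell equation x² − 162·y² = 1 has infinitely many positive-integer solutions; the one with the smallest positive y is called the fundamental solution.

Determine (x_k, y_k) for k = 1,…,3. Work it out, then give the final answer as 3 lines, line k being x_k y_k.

√162 → a₀=12, period (1,2,1,2,12,2,1,2,1,24); ℓ=10 even so k=9
a_0=12:  p_0=12·1+0=12,  q_0=12·0+1=1
a_1=1:  p_1=1·12+1=13,  q_1=1·1+0=1
a_2=2:  p_2=2·13+12=38,  q_2=2·1+1=3
…
a_6=2:  p_6=2·1731+140=3602,  q_6=2·136+11=283
…
a_8=2:  p_8=2·5333+3602=14268,  q_8=2·419+283=1121
a_9=1:  p_9=1·14268+5333=19601,  q_9=1·1121+419=1540
→ (19601, 1540).  Check: 19601²=384199201, 162·1540²=384199200, difference 1.
(19601+1540√162)^2 = 768398401 + 60371080√162
(19601+1540√162)^3 = 30122754096401 + 2366667076620√162

19601 1540
768398401 60371080
30122754096401 2366667076620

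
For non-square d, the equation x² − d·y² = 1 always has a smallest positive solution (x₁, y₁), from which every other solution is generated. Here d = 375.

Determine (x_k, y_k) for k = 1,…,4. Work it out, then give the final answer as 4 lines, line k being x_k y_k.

√375 = [19; 2,1,2,1,5,1,2,1,2,38, …], period ℓ=10 (even) → k=9
k=0  a_k=19  p_k/q_k = 19/1
…
k=3  a_k=2  p_k/q_k = 155/8
…
k=5  a_k=5  p_k/q_k = 1220/63
…
k=8  a_k=1  p_k/q_k = 5519/285
k=9  a_k=2  p_k/q_k = 15124/781
fundamental: x₁=15124, y₁=781  (since 228735376 − 375·609961 = 1)
k=2:  x_2 = 15124·15124+375·781·781 = 457470751,  y_2 = 15124·781+781·15124 = 23623688
k=3:  x_3 = 15124·457470751+375·781·23623688 = 13837575261124,  y_3 = 15124·23623688+781·457470751 = 714569313843
k=4:  x_4 = 15124·13837575261124+375·781·714569313843 = 418558976041008001,  y_4 = 15124·714569313843+781·13837575261124 = 21614292581499376

15124 781
457470751 23623688
13837575261124 714569313843
418558976041008001 21614292581499376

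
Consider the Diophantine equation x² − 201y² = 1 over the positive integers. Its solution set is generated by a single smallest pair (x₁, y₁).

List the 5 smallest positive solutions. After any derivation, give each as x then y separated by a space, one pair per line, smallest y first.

[14; 5,1,1,1,2,…,1,5,28] for √201; ℓ=14 ⇒ convergent index 13
i=0: a=14 ⇒ p=14, q=1
i=1: a=5 ⇒ p=71, q=5
…
i=4: a=1 ⇒ p=241, q=17
…
i=6: a=1 ⇒ p=879, q=62
i=7: a=8 ⇒ p=7670, q=541
…
i=12: a=1 ⇒ p=91402, q=6447
i=13: a=5 ⇒ p=515095, q=36332
fundamental: x₁=515095, y₁=36332  (since 265322859025 − 201·1320014224 = 1)
n=2: (515095,36332)∘(515095,36332) = (515095·515095+201·36332·36332, 515095·36332+36332·515095) = (530645718049,37428863080)
n=3: (530645718049,37428863080)∘(515095,36332) = (515095·530645718049+201·36332·37428863080, 515095·37428863080+36332·530645718049) = (546665912276384215,38558840456348868)
n=4: (546665912276384215,38558840456348868)∘(515095,36332) = (515095·546665912276384215+201·36332·38558840456348868, 515095·38558840456348868+36332·546665912276384215) = (563169756167477608732801,39722931849688611461840)
n=5: (563169756167477608732801,39722931849688611461840)∘(515095,36332) = (515095·563169756167477608732801+201·36332·39722931849688611461840, 515095·39722931849688611461840+36332·563169756167477608732801) = (580171851105627091828167877975,40922167162192151801416600732)

515095 36332
530645718049 37428863080
546665912276384215 38558840456348868
563169756167477608732801 39722931849688611461840
580171851105627091828167877975 40922167162192151801416600732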